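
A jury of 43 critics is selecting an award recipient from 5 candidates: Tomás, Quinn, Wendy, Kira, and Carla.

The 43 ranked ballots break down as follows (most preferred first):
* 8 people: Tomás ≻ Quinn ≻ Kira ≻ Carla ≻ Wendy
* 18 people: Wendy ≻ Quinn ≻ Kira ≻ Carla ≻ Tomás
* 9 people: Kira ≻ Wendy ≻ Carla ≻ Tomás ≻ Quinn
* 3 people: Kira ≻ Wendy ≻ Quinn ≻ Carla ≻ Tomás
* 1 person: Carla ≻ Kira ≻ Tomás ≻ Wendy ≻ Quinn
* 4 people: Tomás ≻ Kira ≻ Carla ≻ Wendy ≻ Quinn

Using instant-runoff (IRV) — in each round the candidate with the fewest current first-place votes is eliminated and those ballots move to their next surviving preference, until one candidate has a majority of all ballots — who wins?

Kira

Round 1: Tomás 12, Quinn 0, Wendy 18, Kira 12, Carla 1. Quinn eliminated.
Round 2: Tomás 12, Wendy 18, Kira 12, Carla 1. Carla eliminated.
Round 3: Tomás 12, Wendy 18, Kira 13. Tomás eliminated.
Round 4: Wendy 18, Kira 25. Kira has a majority (≥22).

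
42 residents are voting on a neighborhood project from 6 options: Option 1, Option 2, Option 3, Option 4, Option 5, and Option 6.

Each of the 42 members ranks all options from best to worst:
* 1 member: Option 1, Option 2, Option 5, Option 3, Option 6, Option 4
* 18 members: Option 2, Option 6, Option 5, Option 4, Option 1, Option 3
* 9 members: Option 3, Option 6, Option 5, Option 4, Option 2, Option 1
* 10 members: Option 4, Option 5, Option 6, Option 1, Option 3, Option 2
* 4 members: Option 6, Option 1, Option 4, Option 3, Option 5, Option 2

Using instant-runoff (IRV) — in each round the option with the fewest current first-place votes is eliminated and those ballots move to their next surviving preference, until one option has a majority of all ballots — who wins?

Option 4

Round 1: Option 1 1, Option 2 18, Option 3 9, Option 4 10, Option 5 0, Option 6 4. Option 5 eliminated.
Round 2: Option 1 1, Option 2 18, Option 3 9, Option 4 10, Option 6 4. Option 1 eliminated.
Round 3: Option 2 19, Option 3 9, Option 4 10, Option 6 4. Option 6 eliminated.
Round 4: Option 2 19, Option 3 9, Option 4 14. Option 3 eliminated.
Round 5: Option 2 19, Option 4 23. Option 4 has a majority (≥22).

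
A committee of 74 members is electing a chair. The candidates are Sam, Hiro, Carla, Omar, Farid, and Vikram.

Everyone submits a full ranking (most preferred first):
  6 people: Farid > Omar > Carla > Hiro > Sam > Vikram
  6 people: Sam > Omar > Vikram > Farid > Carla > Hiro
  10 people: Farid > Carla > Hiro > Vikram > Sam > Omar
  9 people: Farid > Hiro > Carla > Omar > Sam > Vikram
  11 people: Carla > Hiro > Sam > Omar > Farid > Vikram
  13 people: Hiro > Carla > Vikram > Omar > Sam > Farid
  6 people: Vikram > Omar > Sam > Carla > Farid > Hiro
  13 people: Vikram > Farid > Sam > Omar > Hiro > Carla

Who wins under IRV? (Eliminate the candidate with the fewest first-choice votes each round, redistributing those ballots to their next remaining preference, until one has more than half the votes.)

Vikram

Round 1: Sam 6, Hiro 13, Carla 11, Omar 0, Farid 25, Vikram 19. Omar eliminated.
Round 2: Sam 6, Hiro 13, Carla 11, Farid 25, Vikram 19. Sam eliminated.
Round 3: Hiro 13, Carla 11, Farid 25, Vikram 25. Carla eliminated.
Round 4: Hiro 24, Farid 25, Vikram 25. Hiro eliminated.
Round 5: Farid 36, Vikram 38. Vikram has a majority (≥38).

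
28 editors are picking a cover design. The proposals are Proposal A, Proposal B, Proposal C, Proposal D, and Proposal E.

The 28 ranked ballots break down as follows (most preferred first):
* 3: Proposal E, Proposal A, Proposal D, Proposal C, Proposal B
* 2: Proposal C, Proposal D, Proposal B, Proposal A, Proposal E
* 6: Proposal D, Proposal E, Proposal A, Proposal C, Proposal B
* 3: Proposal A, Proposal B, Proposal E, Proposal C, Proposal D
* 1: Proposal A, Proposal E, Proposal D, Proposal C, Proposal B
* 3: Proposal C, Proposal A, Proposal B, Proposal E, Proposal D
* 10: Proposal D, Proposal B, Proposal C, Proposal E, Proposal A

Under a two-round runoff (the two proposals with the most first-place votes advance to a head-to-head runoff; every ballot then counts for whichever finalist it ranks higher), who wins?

Proposal D

Round 1 first-place votes: Proposal A 4, Proposal B 0, Proposal C 5, Proposal D 16, Proposal E 3. Proposal D and Proposal C advance.
Runoff: Proposal D is ranked above Proposal C on 20 ballots, Proposal C above Proposal D on 8.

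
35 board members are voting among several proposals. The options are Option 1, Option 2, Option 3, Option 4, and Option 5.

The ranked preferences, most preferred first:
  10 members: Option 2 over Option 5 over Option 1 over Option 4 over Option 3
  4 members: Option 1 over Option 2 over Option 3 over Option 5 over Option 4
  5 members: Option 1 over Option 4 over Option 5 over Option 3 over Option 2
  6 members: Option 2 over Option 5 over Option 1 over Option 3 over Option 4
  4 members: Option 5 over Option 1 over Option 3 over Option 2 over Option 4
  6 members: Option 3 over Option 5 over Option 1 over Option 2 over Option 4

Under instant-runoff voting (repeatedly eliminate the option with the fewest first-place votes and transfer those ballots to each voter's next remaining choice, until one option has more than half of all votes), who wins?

Round 1: Option 1 9, Option 2 16, Option 3 6, Option 4 0, Option 5 4. Option 4 eliminated.
Round 2: Option 1 9, Option 2 16, Option 3 6, Option 5 4. Option 5 eliminated.
Round 3: Option 1 13, Option 2 16, Option 3 6. Option 3 eliminated.
Round 4: Option 1 19, Option 2 16. Option 1 has a majority (≥18).

Option 1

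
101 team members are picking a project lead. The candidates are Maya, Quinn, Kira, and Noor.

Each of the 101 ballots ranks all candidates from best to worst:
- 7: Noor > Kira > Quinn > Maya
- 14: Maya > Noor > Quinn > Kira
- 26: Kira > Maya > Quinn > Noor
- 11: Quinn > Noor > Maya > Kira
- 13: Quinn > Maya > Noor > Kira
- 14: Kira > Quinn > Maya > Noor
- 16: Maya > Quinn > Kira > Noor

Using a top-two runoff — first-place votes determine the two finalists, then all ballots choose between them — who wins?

Maya

Round 1 first-place votes: Maya 30, Quinn 24, Kira 40, Noor 7. Kira and Maya advance.
Runoff: Kira is ranked above Maya on 47 ballots, Maya above Kira on 54.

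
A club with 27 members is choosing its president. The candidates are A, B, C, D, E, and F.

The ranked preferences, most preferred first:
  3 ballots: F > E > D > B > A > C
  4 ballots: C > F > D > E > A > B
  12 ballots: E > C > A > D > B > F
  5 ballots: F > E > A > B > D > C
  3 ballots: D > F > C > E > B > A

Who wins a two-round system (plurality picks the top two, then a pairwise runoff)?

Round 1 first-place votes: A 0, B 0, C 4, D 3, E 12, F 8. E and F advance.
Runoff: E is ranked above F on 12 ballots, F above E on 15.

F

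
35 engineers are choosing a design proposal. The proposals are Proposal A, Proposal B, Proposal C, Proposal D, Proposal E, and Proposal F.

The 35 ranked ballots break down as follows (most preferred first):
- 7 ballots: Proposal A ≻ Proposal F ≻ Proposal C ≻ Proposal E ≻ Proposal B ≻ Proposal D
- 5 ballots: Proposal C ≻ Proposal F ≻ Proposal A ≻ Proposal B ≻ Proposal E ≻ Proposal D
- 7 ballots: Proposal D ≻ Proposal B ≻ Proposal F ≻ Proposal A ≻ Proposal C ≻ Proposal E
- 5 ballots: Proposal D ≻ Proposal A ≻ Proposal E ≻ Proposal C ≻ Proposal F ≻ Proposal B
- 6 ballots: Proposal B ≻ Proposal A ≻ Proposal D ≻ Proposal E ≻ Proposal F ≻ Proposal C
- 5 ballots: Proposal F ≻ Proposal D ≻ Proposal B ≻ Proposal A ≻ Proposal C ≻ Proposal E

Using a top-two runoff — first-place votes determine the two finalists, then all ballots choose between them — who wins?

Proposal A

Round 1 first-place votes: Proposal A 7, Proposal B 6, Proposal C 5, Proposal D 12, Proposal E 0, Proposal F 5. Proposal D and Proposal A advance.
Runoff: Proposal D is ranked above Proposal A on 17 ballots, Proposal A above Proposal D on 18.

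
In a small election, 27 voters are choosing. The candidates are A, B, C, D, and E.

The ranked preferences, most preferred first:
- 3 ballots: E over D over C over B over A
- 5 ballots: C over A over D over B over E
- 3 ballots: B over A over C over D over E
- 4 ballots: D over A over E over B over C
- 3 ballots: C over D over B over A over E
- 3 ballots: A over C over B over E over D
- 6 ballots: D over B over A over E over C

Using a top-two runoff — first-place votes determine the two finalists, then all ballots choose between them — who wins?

Round 1 first-place votes: A 3, B 3, C 8, D 10, E 3. D and C advance.
Runoff: D is ranked above C on 13 ballots, C above D on 14.

C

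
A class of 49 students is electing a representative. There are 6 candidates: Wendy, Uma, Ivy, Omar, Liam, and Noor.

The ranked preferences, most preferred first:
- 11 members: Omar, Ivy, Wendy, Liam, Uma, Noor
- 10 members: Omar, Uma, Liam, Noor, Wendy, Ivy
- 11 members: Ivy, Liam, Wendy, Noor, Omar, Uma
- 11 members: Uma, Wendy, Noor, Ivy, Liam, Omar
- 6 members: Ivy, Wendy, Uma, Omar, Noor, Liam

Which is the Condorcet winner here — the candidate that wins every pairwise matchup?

Ivy

Ivy vs Wendy: 28–21
Ivy vs Uma: 28–21
Ivy vs Omar: 28–21
Ivy vs Liam: 39–10
Ivy vs Noor: 28–21
Ivy beats every other candidate.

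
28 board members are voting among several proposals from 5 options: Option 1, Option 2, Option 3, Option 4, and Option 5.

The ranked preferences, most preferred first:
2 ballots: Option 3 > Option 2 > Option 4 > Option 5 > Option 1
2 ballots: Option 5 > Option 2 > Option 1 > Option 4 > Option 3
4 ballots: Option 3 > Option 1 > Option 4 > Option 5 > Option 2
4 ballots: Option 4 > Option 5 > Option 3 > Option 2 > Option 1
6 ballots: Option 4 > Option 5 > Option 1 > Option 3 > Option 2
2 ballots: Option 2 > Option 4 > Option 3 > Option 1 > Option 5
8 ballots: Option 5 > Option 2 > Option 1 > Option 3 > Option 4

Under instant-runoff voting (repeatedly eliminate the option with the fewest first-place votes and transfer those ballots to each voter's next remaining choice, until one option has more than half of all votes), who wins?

Round 1: Option 1 0, Option 2 2, Option 3 6, Option 4 10, Option 5 10. Option 1 eliminated.
Round 2: Option 2 2, Option 3 6, Option 4 10, Option 5 10. Option 2 eliminated.
Round 3: Option 3 6, Option 4 12, Option 5 10. Option 3 eliminated.
Round 4: Option 4 18, Option 5 10. Option 4 has a majority (≥15).

Option 4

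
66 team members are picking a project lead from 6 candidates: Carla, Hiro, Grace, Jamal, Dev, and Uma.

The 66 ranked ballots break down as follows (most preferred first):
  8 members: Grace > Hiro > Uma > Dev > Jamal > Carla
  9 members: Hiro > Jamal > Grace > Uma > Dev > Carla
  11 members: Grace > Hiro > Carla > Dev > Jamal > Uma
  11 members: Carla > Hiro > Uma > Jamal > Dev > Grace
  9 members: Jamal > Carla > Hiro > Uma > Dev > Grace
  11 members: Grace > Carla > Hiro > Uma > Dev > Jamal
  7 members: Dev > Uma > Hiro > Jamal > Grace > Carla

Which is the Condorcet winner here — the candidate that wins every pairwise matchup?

Hiro vs Carla: 35–31
Hiro vs Grace: 36–30
Hiro vs Jamal: 57–9
Hiro vs Dev: 59–7
Hiro vs Uma: 59–7
Hiro beats every other candidate.

Hiro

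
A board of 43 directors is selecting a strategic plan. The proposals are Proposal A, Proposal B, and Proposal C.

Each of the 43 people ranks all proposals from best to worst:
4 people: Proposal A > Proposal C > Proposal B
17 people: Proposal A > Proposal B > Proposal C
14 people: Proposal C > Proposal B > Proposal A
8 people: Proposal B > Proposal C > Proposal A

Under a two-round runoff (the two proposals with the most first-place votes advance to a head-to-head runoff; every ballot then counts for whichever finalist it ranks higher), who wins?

Round 1 first-place votes: Proposal A 21, Proposal B 8, Proposal C 14. Proposal A and Proposal C advance.
Runoff: Proposal A is ranked above Proposal C on 21 ballots, Proposal C above Proposal A on 22.

Proposal C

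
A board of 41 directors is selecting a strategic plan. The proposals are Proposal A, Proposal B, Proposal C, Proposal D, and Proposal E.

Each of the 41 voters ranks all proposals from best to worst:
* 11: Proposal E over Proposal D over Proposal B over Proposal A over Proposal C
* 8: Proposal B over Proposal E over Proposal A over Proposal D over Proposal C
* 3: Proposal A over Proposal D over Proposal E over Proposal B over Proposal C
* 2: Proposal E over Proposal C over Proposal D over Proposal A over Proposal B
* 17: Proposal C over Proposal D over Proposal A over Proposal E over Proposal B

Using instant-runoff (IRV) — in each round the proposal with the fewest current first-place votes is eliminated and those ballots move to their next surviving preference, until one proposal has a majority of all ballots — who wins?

Round 1: Proposal A 3, Proposal B 8, Proposal C 17, Proposal D 0, Proposal E 13. Proposal D eliminated.
Round 2: Proposal A 3, Proposal B 8, Proposal C 17, Proposal E 13. Proposal A eliminated.
Round 3: Proposal B 8, Proposal C 17, Proposal E 16. Proposal B eliminated.
Round 4: Proposal C 17, Proposal E 24. Proposal E has a majority (≥21).

Proposal E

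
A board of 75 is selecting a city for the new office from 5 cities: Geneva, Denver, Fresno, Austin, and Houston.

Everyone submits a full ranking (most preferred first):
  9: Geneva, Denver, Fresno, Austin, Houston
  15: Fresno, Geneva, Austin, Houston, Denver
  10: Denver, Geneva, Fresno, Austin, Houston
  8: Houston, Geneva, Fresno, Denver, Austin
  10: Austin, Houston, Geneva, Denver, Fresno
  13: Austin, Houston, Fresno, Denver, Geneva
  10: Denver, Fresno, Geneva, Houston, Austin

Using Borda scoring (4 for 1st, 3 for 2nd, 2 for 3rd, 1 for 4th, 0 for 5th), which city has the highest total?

Geneva: 9×4 + 15×3 + 10×3 + 8×3 + 10×2 + 13×0 + 10×2 = 175
Denver: 9×3 + 15×0 + 10×4 + 8×1 + 10×1 + 13×1 + 10×4 = 138
Fresno: 9×2 + 15×4 + 10×2 + 8×2 + 10×0 + 13×2 + 10×3 = 170
Austin: 9×1 + 15×2 + 10×1 + 8×0 + 10×4 + 13×4 + 10×0 = 141
Houston: 9×0 + 15×1 + 10×0 + 8×4 + 10×3 + 13×3 + 10×1 = 126

Geneva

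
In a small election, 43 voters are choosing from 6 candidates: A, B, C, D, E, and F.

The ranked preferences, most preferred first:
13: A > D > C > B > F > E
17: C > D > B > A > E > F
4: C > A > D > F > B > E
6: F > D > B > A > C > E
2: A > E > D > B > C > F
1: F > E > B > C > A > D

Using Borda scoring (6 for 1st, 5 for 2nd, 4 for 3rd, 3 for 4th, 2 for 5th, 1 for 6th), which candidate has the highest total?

D

A: 13×6 + 17×3 + 4×5 + 6×3 + 2×6 + 1×2 = 181
B: 13×3 + 17×4 + 4×2 + 6×4 + 2×3 + 1×4 = 149
C: 13×4 + 17×6 + 4×6 + 6×2 + 2×2 + 1×3 = 197
D: 13×5 + 17×5 + 4×4 + 6×5 + 2×4 + 1×1 = 205
E: 13×1 + 17×2 + 4×1 + 6×1 + 2×5 + 1×5 = 72
F: 13×2 + 17×1 + 4×3 + 6×6 + 2×1 + 1×6 = 99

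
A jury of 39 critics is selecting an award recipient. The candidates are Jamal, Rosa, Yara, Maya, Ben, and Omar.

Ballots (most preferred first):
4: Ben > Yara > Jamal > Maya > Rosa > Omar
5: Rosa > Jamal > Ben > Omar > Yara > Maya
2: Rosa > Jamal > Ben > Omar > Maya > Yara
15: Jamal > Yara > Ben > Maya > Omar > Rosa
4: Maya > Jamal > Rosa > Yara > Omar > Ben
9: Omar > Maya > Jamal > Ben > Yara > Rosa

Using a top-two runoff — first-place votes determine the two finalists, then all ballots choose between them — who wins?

Jamal

Round 1 first-place votes: Jamal 15, Rosa 7, Yara 0, Maya 4, Ben 4, Omar 9. Jamal and Omar advance.
Runoff: Jamal is ranked above Omar on 30 ballots, Omar above Jamal on 9.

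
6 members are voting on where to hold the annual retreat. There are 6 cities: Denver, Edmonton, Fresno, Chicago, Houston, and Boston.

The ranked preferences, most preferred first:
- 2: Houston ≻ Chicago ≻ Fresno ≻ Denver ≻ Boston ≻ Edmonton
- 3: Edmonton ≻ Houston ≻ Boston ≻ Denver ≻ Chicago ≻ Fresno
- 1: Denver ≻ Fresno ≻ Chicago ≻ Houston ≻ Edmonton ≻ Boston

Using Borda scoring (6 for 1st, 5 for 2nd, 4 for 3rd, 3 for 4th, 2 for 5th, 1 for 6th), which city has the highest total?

Denver: 2×3 + 3×3 + 1×6 = 21
Edmonton: 2×1 + 3×6 + 1×2 = 22
Fresno: 2×4 + 3×1 + 1×5 = 16
Chicago: 2×5 + 3×2 + 1×4 = 20
Houston: 2×6 + 3×5 + 1×3 = 30
Boston: 2×2 + 3×4 + 1×1 = 17

Houston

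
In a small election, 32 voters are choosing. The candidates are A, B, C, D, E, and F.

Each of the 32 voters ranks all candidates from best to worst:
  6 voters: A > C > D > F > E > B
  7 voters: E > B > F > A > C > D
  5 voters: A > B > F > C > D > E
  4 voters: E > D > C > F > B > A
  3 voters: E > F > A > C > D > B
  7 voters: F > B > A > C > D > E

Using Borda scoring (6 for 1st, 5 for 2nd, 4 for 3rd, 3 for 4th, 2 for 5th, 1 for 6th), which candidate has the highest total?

F

A: 6×6 + 7×3 + 5×6 + 4×1 + 3×4 + 7×4 = 131
B: 6×1 + 7×5 + 5×5 + 4×2 + 3×1 + 7×5 = 112
C: 6×5 + 7×2 + 5×3 + 4×4 + 3×3 + 7×3 = 105
D: 6×4 + 7×1 + 5×2 + 4×5 + 3×2 + 7×2 = 81
E: 6×2 + 7×6 + 5×1 + 4×6 + 3×6 + 7×1 = 108
F: 6×3 + 7×4 + 5×4 + 4×3 + 3×5 + 7×6 = 135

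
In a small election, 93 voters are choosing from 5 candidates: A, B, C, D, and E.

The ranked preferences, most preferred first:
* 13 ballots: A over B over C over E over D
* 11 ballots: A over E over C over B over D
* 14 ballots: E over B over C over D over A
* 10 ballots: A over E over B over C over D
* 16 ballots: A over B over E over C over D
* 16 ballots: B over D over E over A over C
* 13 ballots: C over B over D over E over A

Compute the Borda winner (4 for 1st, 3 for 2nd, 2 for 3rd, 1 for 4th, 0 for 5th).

A: 13×4 + 11×4 + 14×0 + 10×4 + 16×4 + 16×1 + 13×0 = 216
B: 13×3 + 11×1 + 14×3 + 10×2 + 16×3 + 16×4 + 13×3 = 263
C: 13×2 + 11×2 + 14×2 + 10×1 + 16×1 + 16×0 + 13×4 = 154
D: 13×0 + 11×0 + 14×1 + 10×0 + 16×0 + 16×3 + 13×2 = 88
E: 13×1 + 11×3 + 14×4 + 10×3 + 16×2 + 16×2 + 13×1 = 209

B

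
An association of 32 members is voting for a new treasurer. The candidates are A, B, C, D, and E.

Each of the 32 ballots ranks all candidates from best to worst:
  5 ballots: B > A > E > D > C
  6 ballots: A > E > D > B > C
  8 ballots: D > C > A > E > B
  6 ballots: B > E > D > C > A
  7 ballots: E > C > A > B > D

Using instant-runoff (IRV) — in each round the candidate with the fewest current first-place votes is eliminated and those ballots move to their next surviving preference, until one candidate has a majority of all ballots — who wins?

Round 1: A 6, B 11, C 0, D 8, E 7. C eliminated.
Round 2: A 6, B 11, D 8, E 7. A eliminated.
Round 3: B 11, D 8, E 13. D eliminated.
Round 4: B 11, E 21. E has a majority (≥17).

E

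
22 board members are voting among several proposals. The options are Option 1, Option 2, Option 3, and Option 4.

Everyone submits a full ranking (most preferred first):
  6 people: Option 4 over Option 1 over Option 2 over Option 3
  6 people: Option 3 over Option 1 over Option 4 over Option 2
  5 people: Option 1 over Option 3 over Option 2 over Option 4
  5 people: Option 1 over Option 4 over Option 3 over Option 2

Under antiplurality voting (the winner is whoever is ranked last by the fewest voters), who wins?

Last-place votes: Option 1 0, Option 2 11, Option 3 6, Option 4 5.

Option 1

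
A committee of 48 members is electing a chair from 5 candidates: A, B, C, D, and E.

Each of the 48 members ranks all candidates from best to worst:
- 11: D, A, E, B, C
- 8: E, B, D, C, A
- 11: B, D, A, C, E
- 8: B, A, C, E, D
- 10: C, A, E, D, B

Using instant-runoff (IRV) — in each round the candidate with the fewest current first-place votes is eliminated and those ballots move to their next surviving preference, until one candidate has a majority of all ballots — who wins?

Round 1: A 0, B 19, C 10, D 11, E 8. A eliminated.
Round 2: B 19, C 10, D 11, E 8. E eliminated.
Round 3: B 27, C 10, D 11. B has a majority (≥25).

B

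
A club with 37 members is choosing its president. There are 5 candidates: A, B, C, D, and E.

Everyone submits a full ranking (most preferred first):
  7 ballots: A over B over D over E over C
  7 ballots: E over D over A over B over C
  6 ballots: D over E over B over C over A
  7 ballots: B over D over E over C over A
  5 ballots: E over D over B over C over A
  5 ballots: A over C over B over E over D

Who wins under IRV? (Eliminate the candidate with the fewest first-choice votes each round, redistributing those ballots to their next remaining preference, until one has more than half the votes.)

Round 1: A 12, B 7, C 0, D 6, E 12. C eliminated.
Round 2: A 12, B 7, D 6, E 12. D eliminated.
Round 3: A 12, B 7, E 18. B eliminated.
Round 4: A 12, E 25. E has a majority (≥19).

E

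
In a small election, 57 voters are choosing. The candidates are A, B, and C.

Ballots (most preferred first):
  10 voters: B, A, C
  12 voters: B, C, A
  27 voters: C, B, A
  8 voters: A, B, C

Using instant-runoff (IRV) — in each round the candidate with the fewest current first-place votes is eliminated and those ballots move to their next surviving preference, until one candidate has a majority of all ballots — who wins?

B

Round 1: A 8, B 22, C 27. A eliminated.
Round 2: B 30, C 27. B has a majority (≥29).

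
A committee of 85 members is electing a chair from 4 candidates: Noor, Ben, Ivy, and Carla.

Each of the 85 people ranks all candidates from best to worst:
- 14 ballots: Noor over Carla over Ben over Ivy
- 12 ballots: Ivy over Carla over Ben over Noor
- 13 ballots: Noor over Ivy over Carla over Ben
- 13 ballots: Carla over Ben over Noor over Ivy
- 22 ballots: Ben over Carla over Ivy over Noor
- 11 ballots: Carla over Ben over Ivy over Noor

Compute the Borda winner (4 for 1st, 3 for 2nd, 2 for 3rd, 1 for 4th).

Noor: 14×4 + 12×1 + 13×4 + 13×2 + 22×1 + 11×1 = 179
Ben: 14×2 + 12×2 + 13×1 + 13×3 + 22×4 + 11×3 = 225
Ivy: 14×1 + 12×4 + 13×3 + 13×1 + 22×2 + 11×2 = 180
Carla: 14×3 + 12×3 + 13×2 + 13×4 + 22×3 + 11×4 = 266

Carla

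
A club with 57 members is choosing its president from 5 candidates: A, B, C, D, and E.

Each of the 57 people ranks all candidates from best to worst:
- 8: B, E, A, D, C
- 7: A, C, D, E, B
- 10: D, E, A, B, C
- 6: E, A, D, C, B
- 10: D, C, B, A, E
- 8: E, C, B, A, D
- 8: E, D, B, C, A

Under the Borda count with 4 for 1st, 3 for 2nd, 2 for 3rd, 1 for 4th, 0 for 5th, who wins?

A: 8×2 + 7×4 + 10×2 + 6×3 + 10×1 + 8×1 + 8×0 = 100
B: 8×4 + 7×0 + 10×1 + 6×0 + 10×2 + 8×2 + 8×2 = 94
C: 8×0 + 7×3 + 10×0 + 6×1 + 10×3 + 8×3 + 8×1 = 89
D: 8×1 + 7×2 + 10×4 + 6×2 + 10×4 + 8×0 + 8×3 = 138
E: 8×3 + 7×1 + 10×3 + 6×4 + 10×0 + 8×4 + 8×4 = 149

E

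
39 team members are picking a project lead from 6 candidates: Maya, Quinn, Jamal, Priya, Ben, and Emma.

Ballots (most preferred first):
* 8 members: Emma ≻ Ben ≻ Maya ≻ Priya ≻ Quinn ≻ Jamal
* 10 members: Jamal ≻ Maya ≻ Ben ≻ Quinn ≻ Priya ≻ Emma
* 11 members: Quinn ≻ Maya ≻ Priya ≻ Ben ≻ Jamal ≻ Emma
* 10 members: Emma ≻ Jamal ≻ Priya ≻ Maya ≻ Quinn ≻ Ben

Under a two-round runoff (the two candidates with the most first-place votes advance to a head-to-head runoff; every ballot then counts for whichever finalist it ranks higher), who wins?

Quinn

Round 1 first-place votes: Maya 0, Quinn 11, Jamal 10, Priya 0, Ben 0, Emma 18. Emma and Quinn advance.
Runoff: Emma is ranked above Quinn on 18 ballots, Quinn above Emma on 21.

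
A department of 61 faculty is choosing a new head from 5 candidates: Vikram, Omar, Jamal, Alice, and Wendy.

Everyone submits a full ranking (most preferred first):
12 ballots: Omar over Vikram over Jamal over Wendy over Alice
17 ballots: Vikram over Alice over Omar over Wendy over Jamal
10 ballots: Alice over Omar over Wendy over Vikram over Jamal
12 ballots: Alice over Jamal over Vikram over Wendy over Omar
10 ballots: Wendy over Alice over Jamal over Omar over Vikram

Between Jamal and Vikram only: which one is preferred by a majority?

Vikram

Jamal is ranked above Vikram on 22 ballots; Vikram above Jamal on 39.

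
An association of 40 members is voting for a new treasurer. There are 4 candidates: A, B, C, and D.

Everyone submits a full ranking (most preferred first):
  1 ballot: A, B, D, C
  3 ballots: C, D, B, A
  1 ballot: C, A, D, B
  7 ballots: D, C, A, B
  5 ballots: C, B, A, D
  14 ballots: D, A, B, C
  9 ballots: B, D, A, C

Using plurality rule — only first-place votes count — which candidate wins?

D

First-place votes: A 1, B 9, C 9, D 21.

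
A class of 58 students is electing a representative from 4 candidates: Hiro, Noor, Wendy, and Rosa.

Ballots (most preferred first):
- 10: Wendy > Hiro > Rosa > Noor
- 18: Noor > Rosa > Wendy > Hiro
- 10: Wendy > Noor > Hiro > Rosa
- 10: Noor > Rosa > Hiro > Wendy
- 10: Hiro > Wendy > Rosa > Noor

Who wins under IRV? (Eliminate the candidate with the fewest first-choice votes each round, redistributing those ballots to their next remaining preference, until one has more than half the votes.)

Wendy

Round 1: Hiro 10, Noor 28, Wendy 20, Rosa 0. Rosa eliminated.
Round 2: Hiro 10, Noor 28, Wendy 20. Hiro eliminated.
Round 3: Noor 28, Wendy 30. Wendy has a majority (≥30).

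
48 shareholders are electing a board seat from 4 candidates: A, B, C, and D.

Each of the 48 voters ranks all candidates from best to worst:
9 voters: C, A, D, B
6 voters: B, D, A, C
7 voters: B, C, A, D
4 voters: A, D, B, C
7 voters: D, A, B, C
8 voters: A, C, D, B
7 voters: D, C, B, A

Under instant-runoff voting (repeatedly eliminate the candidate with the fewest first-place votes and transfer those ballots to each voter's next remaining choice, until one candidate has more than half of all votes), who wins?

Round 1: A 12, B 13, C 9, D 14. C eliminated.
Round 2: A 21, B 13, D 14. B eliminated.
Round 3: A 28, D 20. A has a majority (≥25).

A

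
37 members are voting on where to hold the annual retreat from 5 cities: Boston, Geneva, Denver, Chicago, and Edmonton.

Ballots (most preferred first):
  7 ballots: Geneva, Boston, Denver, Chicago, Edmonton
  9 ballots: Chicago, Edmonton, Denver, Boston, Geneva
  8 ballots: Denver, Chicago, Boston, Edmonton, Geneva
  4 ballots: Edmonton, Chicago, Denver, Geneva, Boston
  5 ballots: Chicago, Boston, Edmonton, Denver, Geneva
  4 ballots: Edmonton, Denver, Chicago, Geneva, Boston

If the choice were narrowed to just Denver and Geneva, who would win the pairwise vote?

Denver is ranked above Geneva on 30 ballots; Geneva above Denver on 7.

Denver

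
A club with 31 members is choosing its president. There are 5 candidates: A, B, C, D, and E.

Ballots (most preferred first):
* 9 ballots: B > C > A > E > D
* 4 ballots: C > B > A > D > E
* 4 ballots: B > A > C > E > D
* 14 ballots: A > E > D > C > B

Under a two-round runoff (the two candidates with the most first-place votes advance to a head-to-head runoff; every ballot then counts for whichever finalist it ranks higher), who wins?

Round 1 first-place votes: A 14, B 13, C 4, D 0, E 0. A and B advance.
Runoff: A is ranked above B on 14 ballots, B above A on 17.

B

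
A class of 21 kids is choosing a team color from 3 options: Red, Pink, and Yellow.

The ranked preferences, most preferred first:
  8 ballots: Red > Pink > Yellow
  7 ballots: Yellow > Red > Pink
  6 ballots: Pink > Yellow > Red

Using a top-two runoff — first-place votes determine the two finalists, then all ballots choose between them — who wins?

Round 1 first-place votes: Red 8, Pink 6, Yellow 7. Red and Yellow advance.
Runoff: Red is ranked above Yellow on 8 ballots, Yellow above Red on 13.

Yellow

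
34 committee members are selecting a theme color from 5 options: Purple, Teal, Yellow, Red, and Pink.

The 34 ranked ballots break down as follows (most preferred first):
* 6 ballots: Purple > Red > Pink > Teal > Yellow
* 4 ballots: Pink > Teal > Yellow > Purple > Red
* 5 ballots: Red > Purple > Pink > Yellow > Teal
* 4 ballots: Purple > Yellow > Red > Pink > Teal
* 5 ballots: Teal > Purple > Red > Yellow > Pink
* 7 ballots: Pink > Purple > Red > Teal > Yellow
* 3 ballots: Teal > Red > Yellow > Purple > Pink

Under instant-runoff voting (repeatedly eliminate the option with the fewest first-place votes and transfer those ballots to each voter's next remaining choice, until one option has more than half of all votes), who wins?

Purple

Round 1: Purple 10, Teal 8, Yellow 0, Red 5, Pink 11. Yellow eliminated.
Round 2: Purple 10, Teal 8, Red 5, Pink 11. Red eliminated.
Round 3: Purple 15, Teal 8, Pink 11. Teal eliminated.
Round 4: Purple 23, Pink 11. Purple has a majority (≥18).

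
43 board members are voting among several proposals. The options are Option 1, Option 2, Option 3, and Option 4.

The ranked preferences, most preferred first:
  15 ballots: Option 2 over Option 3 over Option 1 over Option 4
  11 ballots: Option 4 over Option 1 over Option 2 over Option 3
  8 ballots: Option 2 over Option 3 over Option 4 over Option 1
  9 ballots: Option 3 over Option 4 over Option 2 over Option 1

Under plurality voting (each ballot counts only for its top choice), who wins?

Option 2

First-place votes: Option 1 0, Option 2 23, Option 3 9, Option 4 11.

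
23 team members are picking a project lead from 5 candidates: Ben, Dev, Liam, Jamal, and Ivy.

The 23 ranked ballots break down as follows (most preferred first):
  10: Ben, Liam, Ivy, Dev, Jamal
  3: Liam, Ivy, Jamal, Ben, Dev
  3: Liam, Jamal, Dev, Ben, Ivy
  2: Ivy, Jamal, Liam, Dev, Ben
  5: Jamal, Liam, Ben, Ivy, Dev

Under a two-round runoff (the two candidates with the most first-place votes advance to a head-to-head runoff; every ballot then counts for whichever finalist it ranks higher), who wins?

Round 1 first-place votes: Ben 10, Dev 0, Liam 6, Jamal 5, Ivy 2. Ben and Liam advance.
Runoff: Ben is ranked above Liam on 10 ballots, Liam above Ben on 13.

Liam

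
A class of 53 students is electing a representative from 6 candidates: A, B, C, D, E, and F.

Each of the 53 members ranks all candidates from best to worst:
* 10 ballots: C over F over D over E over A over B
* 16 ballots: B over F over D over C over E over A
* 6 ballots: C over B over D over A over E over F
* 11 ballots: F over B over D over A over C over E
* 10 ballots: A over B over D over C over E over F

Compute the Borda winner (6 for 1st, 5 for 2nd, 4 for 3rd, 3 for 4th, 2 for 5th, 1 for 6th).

A: 10×2 + 16×1 + 6×3 + 11×3 + 10×6 = 147
B: 10×1 + 16×6 + 6×5 + 11×5 + 10×5 = 241
C: 10×6 + 16×3 + 6×6 + 11×2 + 10×3 = 196
D: 10×4 + 16×4 + 6×4 + 11×4 + 10×4 = 212
E: 10×3 + 16×2 + 6×2 + 11×1 + 10×2 = 105
F: 10×5 + 16×5 + 6×1 + 11×6 + 10×1 = 212

B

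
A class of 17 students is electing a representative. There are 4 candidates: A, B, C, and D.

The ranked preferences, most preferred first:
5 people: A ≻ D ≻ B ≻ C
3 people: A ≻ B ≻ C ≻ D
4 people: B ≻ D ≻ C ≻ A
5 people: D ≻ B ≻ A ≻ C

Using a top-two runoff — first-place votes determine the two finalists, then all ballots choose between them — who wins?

D

Round 1 first-place votes: A 8, B 4, C 0, D 5. A and D advance.
Runoff: A is ranked above D on 8 ballots, D above A on 9.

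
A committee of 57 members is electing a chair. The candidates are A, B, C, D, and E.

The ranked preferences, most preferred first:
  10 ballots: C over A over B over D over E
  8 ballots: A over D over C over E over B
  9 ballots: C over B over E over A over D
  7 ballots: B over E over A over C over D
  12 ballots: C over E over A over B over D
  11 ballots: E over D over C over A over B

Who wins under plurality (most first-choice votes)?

First-place votes: A 8, B 7, C 31, D 0, E 11.

C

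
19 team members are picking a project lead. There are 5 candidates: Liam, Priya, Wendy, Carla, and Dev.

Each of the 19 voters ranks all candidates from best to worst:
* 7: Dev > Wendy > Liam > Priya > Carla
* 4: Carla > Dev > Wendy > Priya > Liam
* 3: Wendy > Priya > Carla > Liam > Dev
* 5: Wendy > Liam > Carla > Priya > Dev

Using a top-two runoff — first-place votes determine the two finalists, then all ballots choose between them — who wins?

Dev

Round 1 first-place votes: Liam 0, Priya 0, Wendy 8, Carla 4, Dev 7. Wendy and Dev advance.
Runoff: Wendy is ranked above Dev on 8 ballots, Dev above Wendy on 11.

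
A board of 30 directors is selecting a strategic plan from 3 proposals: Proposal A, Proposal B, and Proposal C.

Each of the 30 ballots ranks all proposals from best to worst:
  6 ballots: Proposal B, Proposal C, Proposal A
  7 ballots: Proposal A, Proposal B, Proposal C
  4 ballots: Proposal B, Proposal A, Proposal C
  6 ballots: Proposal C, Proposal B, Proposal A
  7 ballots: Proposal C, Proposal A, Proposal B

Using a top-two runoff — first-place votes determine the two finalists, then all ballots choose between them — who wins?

Proposal B

Round 1 first-place votes: Proposal A 7, Proposal B 10, Proposal C 13. Proposal C and Proposal B advance.
Runoff: Proposal C is ranked above Proposal B on 13 ballots, Proposal B above Proposal C on 17.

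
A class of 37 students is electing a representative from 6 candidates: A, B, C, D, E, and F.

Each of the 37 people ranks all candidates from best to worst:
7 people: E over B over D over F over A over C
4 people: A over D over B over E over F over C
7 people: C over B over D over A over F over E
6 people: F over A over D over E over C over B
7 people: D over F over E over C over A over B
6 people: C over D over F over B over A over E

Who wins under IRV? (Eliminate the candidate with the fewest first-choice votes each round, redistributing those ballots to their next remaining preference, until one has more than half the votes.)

D

Round 1: A 4, B 0, C 13, D 7, E 7, F 6. B eliminated.
Round 2: A 4, C 13, D 7, E 7, F 6. A eliminated.
Round 3: C 13, D 11, E 7, F 6. F eliminated.
Round 4: C 13, D 17, E 7. E eliminated.
Round 5: C 13, D 24. D has a majority (≥19).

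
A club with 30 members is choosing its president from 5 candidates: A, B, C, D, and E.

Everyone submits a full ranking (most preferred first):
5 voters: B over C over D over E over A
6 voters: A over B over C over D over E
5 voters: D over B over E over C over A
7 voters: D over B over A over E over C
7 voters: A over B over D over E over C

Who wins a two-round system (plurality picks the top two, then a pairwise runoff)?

D

Round 1 first-place votes: A 13, B 5, C 0, D 12, E 0. A and D advance.
Runoff: A is ranked above D on 13 ballots, D above A on 17.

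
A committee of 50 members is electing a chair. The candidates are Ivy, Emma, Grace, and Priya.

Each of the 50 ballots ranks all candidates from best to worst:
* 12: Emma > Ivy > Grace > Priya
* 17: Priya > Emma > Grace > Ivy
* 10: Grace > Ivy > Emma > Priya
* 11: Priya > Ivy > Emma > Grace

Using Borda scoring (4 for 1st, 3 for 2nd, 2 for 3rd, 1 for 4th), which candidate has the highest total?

Ivy: 12×3 + 17×1 + 10×3 + 11×3 = 116
Emma: 12×4 + 17×3 + 10×2 + 11×2 = 141
Grace: 12×2 + 17×2 + 10×4 + 11×1 = 109
Priya: 12×1 + 17×4 + 10×1 + 11×4 = 134

Emma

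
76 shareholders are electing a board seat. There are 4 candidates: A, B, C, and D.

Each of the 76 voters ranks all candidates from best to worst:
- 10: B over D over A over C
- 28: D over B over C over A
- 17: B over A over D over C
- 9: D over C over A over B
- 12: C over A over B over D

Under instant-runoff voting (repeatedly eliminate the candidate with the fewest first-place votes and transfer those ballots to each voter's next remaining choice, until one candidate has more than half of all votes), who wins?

B

Round 1: A 0, B 27, C 12, D 37. A eliminated.
Round 2: B 27, C 12, D 37. C eliminated.
Round 3: B 39, D 37. B has a majority (≥39).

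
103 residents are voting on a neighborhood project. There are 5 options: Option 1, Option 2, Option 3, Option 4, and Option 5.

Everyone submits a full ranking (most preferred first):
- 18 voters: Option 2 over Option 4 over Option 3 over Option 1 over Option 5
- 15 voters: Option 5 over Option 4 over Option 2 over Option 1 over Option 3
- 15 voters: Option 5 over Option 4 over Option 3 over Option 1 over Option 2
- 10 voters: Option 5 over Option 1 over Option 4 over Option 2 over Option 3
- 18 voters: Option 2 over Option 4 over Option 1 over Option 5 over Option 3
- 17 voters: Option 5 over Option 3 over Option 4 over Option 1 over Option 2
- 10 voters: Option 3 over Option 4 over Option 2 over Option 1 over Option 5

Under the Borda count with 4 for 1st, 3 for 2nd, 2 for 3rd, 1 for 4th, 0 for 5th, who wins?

Option 4

Option 1: 18×1 + 15×1 + 15×1 + 10×3 + 18×2 + 17×1 + 10×1 = 141
Option 2: 18×4 + 15×2 + 15×0 + 10×1 + 18×4 + 17×0 + 10×2 = 204
Option 3: 18×2 + 15×0 + 15×2 + 10×0 + 18×0 + 17×3 + 10×4 = 157
Option 4: 18×3 + 15×3 + 15×3 + 10×2 + 18×3 + 17×2 + 10×3 = 282
Option 5: 18×0 + 15×4 + 15×4 + 10×4 + 18×1 + 17×4 + 10×0 = 246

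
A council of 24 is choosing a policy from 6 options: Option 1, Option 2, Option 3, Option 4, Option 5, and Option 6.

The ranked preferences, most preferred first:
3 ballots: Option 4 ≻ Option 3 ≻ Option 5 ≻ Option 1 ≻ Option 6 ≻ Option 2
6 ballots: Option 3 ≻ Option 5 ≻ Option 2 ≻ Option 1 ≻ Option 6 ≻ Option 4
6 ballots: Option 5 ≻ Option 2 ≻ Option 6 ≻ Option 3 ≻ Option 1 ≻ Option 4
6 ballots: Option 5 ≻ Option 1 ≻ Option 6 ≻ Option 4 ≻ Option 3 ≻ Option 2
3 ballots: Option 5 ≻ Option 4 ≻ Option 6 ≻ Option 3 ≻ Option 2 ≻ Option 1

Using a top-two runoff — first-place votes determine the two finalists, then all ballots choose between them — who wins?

Option 5

Round 1 first-place votes: Option 1 0, Option 2 0, Option 3 6, Option 4 3, Option 5 15, Option 6 0. Option 5 and Option 3 advance.
Runoff: Option 5 is ranked above Option 3 on 15 ballots, Option 3 above Option 5 on 9.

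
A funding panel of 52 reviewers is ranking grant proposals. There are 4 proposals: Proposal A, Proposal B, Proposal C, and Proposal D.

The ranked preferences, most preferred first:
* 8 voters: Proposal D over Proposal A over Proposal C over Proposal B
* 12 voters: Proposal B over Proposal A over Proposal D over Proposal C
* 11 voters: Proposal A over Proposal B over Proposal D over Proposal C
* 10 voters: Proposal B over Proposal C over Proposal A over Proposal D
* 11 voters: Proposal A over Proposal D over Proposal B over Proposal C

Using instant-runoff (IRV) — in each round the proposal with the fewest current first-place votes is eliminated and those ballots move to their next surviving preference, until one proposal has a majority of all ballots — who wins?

Round 1: Proposal A 22, Proposal B 22, Proposal C 0, Proposal D 8. Proposal C eliminated.
Round 2: Proposal A 22, Proposal B 22, Proposal D 8. Proposal D eliminated.
Round 3: Proposal A 30, Proposal B 22. Proposal A has a majority (≥27).

Proposal A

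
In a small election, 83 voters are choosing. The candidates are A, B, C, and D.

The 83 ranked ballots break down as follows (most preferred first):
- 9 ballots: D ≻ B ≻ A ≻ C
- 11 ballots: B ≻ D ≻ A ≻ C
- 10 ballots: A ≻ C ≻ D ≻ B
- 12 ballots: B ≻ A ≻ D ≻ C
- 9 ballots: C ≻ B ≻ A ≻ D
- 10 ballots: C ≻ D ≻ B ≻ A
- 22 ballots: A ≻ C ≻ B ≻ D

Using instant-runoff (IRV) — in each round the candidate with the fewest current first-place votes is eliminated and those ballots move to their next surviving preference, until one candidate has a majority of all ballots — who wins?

B

Round 1: A 32, B 23, C 19, D 9. D eliminated.
Round 2: A 32, B 32, C 19. C eliminated.
Round 3: A 32, B 51. B has a majority (≥42).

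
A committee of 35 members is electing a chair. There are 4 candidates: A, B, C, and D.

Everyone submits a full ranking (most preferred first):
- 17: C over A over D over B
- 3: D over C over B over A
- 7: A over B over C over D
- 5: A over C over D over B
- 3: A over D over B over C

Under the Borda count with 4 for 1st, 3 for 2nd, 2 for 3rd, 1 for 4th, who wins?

A

A: 17×3 + 3×1 + 7×4 + 5×4 + 3×4 = 114
B: 17×1 + 3×2 + 7×3 + 5×1 + 3×2 = 55
C: 17×4 + 3×3 + 7×2 + 5×3 + 3×1 = 109
D: 17×2 + 3×4 + 7×1 + 5×2 + 3×3 = 72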